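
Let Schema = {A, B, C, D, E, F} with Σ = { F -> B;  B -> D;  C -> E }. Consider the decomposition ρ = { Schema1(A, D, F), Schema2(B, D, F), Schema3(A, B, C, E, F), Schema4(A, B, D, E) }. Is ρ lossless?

Yes

Chase test. Columns are A, B, C, D, E, F; row i has aⱼ where attribute j ∈ Schemai, else bᵢⱼ.
Initial tableau (one row per fragment):
  row 1: a1 b12 b13 a4 b15 a6
  row 2: b21 a2 b23 a4 b25 a6
  row 3: a1 a2 a3 b34 a5 a6
  row 4: a1 a2 b43 a4 a5 b46
Rows 1 and 2 agree on F; apply F→B and equate their B entries.
Rows 1 and 3 agree on B; apply B→D and equate their D entries.
Row 3 is now all distinguished symbols — the join is lossless.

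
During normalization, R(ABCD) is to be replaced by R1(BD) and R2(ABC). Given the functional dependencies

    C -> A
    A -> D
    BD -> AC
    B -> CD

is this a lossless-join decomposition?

Yes

Common attributes: R1 ∩ R2 = {B}.
Closure of {B}: B → CD applies, adding CD; C → A applies, adding A. So (B)⁺ = {ABCD}.
This closure contains every attribute of R1, so R1 ∩ R2 → R1. The join is lossless.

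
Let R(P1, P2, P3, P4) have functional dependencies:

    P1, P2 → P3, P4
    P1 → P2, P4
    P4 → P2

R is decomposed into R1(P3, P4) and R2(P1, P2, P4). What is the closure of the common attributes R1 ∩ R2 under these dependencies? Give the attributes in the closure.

R1 ∩ R2 = {P4}.
P4 → P2 applies, adding P2
Closure: {P2, P4}.

P2, P4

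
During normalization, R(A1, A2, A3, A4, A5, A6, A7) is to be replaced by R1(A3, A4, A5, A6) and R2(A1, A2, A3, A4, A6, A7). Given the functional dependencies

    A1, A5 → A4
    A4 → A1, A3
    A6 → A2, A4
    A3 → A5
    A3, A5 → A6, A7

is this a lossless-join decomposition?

Common attributes: R1 ∩ R2 = {A3, A4, A6}.
Closure of {A3, A4, A6}: A4 → A1, A3 applies, adding A1; A6 → A2, A4 applies, adding A2; A3 → A5 applies, adding A5; A3, A5 → A6, A7 applies, adding A7. So (A3, A4, A6)⁺ = {A1, A2, A3, A4, A5, A6, A7}.
This closure contains every attribute of R1, so R1 ∩ R2 → R1. The join is lossless.

Yes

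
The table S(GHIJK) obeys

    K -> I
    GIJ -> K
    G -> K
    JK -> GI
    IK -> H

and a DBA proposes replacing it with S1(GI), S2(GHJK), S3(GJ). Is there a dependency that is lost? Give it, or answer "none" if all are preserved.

Check K → I: no single fragment contains all of {IK}, and the restricted closure of {K} across the fragments never reaches {I}.
GIJ → K is preserved.
G → K is preserved.
JK → GI is preserved.
IK → H is preserved.

K -> I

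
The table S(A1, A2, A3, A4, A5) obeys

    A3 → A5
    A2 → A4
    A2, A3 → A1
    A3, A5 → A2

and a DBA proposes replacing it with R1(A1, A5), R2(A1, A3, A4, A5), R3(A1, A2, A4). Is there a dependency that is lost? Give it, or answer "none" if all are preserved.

A3, A5 → A2

Check A3, A5 → A2: no single fragment contains all of {A2, A3, A5}, and the restricted closure of {A3, A5} across the fragments never reaches {A2}.
A3 → A5 is preserved.
A2 → A4 is preserved.
A2, A3 → A1 is preserved.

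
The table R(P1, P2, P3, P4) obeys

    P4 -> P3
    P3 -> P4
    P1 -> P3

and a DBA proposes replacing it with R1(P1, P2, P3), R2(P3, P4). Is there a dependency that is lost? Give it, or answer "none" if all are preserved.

none

P4 → P3 lies within R2.
P3 → P4 lies within R2.
P1 → P3 lies within R1.
Every dependency is enforceable on the fragments, so the decomposition is dependency-preserving.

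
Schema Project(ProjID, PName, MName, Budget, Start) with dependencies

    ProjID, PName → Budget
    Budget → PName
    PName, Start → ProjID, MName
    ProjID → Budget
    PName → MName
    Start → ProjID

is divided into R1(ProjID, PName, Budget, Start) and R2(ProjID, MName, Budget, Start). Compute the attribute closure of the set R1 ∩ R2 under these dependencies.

ProjID, PName, MName, Budget, Start

R1 ∩ R2 = {ProjID, Budget, Start}.
Budget → PName applies, adding PName
PName, Start → ProjID, MName applies, adding MName
Closure: {ProjID, PName, MName, Budget, Start}.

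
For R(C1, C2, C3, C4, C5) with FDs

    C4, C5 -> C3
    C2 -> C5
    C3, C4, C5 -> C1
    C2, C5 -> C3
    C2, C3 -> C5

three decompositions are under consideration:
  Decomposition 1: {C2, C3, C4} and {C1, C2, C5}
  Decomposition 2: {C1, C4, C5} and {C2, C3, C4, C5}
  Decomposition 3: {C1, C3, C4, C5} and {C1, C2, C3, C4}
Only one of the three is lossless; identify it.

Decomposition 1: common = {C2}, closure = {C2, C3, C5} → lossy.
Decomposition 2: common = {C4, C5}, closure = {C1, C3, C4, C5} → lossless.
Decomposition 3: common = {C1, C3, C4}, closure = {C1, C3, C4} → lossy.

Decomposition 2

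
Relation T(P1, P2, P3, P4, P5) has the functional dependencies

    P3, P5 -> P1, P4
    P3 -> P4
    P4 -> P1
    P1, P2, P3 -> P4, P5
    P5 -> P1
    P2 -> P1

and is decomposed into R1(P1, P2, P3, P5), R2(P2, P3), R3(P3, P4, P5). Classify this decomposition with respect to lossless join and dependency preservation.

Lossless test (chase): Rows 1 and 3 agree on P3, P5; apply P3, P5→P1, P4 and equate their P1, P4 entries. Rows 1 and 2 agree on P3; apply P3→P4 and equate their P4 entries. Rows 1 and 2 agree on P4; apply P4→P1 and equate their P1 entries. Rows 1 and 2 agree on P1, P2, P3; apply P1, P2, P3→P4, P5 and equate their P4, P5 entries. Row 1 is now all distinguished symbols — the join is lossless.
Dependency preservation: the restricted closure of {P4} across the fragments never reaches {P1}, so P4 → P1 cannot be enforced without a join — not preserved.

lossless but not dependency-preserving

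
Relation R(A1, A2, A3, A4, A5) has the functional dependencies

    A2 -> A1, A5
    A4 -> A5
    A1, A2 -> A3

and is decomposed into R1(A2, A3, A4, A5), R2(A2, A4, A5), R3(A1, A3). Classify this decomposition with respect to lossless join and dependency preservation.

Lossless test (chase): Rows 1 and 2 agree on A2; apply A2→A1, A5 and equate their A1, A5 entries. Rows 1 and 2 agree on A1, A2; apply A1, A2→A3 and equate their A3 entries. No row becomes fully distinguished — the join is lossy.
Dependency preservation: the restricted closure of {A2} across the fragments never reaches {A1, A5}, so A2 → A1, A5 cannot be enforced without a join — not preserved.

lossy and not dependency-preserving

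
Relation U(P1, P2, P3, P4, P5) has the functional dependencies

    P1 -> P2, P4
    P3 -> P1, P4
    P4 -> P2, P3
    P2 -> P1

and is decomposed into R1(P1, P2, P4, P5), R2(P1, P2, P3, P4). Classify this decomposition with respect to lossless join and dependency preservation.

Lossless test: (P1, P2, P4)⁺ = {P1, P2, P3, P4}, which contains all of one fragment — lossless.
Dependency preservation: every FD's attributes lie within a single fragment, so each can be enforced locally — preserved.

lossless and dependency-preserving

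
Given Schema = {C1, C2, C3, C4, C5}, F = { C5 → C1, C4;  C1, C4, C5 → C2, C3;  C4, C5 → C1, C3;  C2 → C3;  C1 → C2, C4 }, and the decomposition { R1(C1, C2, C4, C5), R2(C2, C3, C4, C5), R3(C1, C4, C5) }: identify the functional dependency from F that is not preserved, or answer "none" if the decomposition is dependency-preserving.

none

C5 → C1, C4 lies within R1.
C1, C4, C5 → C2, C3: restricted closure across fragments reaches C2, C3.
C4, C5 → C1, C3: restricted closure across fragments reaches C1, C3.
C2 → C3 lies within R2.
C1 → C2, C4 lies within R1.
Every dependency is enforceable on the fragments, so the decomposition is dependency-preserving.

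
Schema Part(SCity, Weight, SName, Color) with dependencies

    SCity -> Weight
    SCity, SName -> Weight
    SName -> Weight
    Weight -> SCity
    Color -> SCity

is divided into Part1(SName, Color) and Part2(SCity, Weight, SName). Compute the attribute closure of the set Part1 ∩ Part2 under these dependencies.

SCity, Weight, SName

Part1 ∩ Part2 = {SName}.
SName → Weight applies, adding Weight
Weight → SCity applies, adding SCity
Closure: {SCity, Weight, SName}.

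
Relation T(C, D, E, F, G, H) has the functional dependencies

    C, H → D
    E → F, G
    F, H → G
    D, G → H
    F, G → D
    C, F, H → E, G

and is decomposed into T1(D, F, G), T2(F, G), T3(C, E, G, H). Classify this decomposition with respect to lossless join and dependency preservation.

Lossless test (chase): Rows 1 and 2 agree on F, G; apply F, G→D and equate their D entries. Rows 1 and 2 agree on D, G; apply D, G→H and equate their H entries. No row becomes fully distinguished — the join is lossy.
Dependency preservation: the restricted closure of {C, H} across the fragments never reaches {D}, so C, H → D cannot be enforced without a join — not preserved.

lossy and not dependency-preserving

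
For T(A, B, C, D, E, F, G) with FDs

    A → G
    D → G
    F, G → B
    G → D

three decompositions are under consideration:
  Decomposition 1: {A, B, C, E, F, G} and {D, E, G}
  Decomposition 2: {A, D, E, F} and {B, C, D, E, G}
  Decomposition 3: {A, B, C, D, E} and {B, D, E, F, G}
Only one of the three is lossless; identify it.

Decomposition 1

Decomposition 1: common = {E, G}, closure = {D, E, G} → lossless.
Decomposition 2: common = {D, E}, closure = {D, E, G} → lossy.
Decomposition 3: common = {B, D, E}, closure = {B, D, E, G} → lossy.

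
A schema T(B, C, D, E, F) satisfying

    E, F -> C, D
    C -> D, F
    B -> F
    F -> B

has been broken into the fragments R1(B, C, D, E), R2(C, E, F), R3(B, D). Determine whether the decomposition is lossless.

Yes

Chase test. Columns are B, C, D, E, F; row i has aⱼ where attribute j ∈ Ri, else bᵢⱼ.
Initial tableau (one row per fragment):
  row 1: a1 a2 a3 a4 b15
  row 2: b21 a2 b23 a4 a5
  row 3: a1 b32 a3 b34 b35
Rows 1 and 2 agree on C; apply C→D, F and equate their D, F entries.
Rows 1 and 3 agree on B; apply B→F and equate their F entries.
Rows 1 and 2 agree on F; apply F→B and equate their B entries.
Row 1 is now all distinguished symbols — the join is lossless.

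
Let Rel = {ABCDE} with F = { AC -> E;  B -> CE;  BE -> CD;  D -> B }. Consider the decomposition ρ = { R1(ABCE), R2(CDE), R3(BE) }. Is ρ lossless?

Chase test. Columns are ABCDE; row i has aⱼ where attribute j ∈ Ri, else bᵢⱼ.
Initial tableau (one row per fragment):
  row 1: a1 a2 a3 b14 a5
  row 2: b21 b22 a3 a4 a5
  row 3: b31 a2 b33 b34 a5
Rows 1 and 3 agree on B; apply B→CE and equate their CE entries.
Rows 1 and 3 agree on BE; apply BE→CD and equate their CD entries.
No row becomes fully distinguished — the join is lossy.

No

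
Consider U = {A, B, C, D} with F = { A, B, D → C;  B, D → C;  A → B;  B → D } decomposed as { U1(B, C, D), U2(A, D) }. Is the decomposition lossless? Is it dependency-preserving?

lossy and not dependency-preserving

Lossless test: (D)⁺ = {D}, which is a superkey of neither fragment — lossy.
Dependency preservation: the restricted closure of {A} across the fragments never reaches {B}, so A → B cannot be enforced without a join — not preserved.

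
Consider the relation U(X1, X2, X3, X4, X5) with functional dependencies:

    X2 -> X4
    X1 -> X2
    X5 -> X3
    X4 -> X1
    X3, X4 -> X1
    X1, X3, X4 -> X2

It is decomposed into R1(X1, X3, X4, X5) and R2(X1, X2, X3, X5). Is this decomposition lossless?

Yes

Common attributes: R1 ∩ R2 = {X1, X3, X5}.
Closure of {X1, X3, X5}: X1 → X2 applies, adding X2; X2 → X4 applies, adding X4. So (X1, X3, X5)⁺ = {X1, X2, X3, X4, X5}.
This closure contains every attribute of R1, so R1 ∩ R2 → R1. The join is lossless.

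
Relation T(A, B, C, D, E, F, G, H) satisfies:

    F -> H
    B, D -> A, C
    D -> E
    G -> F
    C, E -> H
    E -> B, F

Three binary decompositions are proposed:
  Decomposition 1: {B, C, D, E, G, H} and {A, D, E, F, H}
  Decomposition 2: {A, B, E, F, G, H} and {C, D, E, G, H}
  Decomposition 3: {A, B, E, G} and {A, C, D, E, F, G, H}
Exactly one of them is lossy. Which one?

Decomposition 2

Decomposition 1: common = {D, E, H}, closure = {A, B, C, D, E, F, H} → lossless.
Decomposition 2: common = {E, G, H}, closure = {B, E, F, G, H} → lossy.
Decomposition 3: common = {A, E, G}, closure = {A, B, E, F, G, H} → lossless.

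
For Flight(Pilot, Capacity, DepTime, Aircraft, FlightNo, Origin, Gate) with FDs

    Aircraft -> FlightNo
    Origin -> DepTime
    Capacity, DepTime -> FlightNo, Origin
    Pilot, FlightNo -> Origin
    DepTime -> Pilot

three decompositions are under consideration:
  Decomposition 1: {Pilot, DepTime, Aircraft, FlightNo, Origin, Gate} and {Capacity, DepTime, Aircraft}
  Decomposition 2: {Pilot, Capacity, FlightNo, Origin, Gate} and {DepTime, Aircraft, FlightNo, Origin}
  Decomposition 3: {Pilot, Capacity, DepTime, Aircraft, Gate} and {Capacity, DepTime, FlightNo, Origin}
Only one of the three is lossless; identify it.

Decomposition 1: common = {DepTime, Aircraft}, closure = {Pilot, DepTime, Aircraft, FlightNo, Origin} → lossy.
Decomposition 2: common = {FlightNo, Origin}, closure = {Pilot, DepTime, FlightNo, Origin} → lossy.
Decomposition 3: common = {Capacity, DepTime}, closure = {Pilot, Capacity, DepTime, FlightNo, Origin} → lossless.

Decomposition 3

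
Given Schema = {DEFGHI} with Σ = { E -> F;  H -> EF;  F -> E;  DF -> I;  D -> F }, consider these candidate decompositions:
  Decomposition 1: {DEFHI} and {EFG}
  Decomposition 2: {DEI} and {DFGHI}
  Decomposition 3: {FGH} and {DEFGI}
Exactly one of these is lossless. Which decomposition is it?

Decomposition 2

Decomposition 1: common = {EF}, closure = {EF} → lossy.
Decomposition 2: common = {DI}, closure = {DEFI} → lossless.
Decomposition 3: common = {FG}, closure = {EFG} → lossy.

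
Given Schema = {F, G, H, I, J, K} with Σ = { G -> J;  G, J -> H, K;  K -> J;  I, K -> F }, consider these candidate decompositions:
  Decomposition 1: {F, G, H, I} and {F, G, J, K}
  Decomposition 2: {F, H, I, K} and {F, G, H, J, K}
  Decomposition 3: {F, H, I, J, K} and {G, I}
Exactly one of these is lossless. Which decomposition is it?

Decomposition 1

Decomposition 1: common = {F, G}, closure = {F, G, H, J, K} → lossless.
Decomposition 2: common = {F, H, K}, closure = {F, H, J, K} → lossy.
Decomposition 3: common = {I}, closure = {I} → lossy.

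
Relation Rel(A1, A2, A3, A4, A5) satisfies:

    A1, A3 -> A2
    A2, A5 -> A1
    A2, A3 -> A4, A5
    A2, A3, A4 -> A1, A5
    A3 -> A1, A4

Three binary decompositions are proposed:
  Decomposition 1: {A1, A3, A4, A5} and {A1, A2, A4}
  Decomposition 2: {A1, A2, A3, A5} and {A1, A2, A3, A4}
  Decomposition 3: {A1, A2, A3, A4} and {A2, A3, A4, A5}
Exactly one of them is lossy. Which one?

Decomposition 1

Decomposition 1: common = {A1, A4}, closure = {A1, A4} → lossy.
Decomposition 2: common = {A1, A2, A3}, closure = {A1, A2, A3, A4, A5} → lossless.
Decomposition 3: common = {A2, A3, A4}, closure = {A1, A2, A3, A4, A5} → lossless.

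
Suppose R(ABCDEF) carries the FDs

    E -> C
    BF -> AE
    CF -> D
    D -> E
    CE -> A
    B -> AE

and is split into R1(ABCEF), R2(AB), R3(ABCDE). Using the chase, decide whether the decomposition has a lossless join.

No

Chase test. Columns are ABCDEF; row i has aⱼ where attribute j ∈ Ri, else bᵢⱼ.
Initial tableau (one row per fragment):
  row 1: a1 a2 a3 b14 a5 a6
  row 2: a1 a2 b23 b24 b25 b26
  row 3: a1 a2 a3 a4 a5 b36
Rows 1 and 2 agree on B; apply B→AE and equate their AE entries.
Rows 1 and 2 agree on E; apply E→C and equate their C entries.
No row becomes fully distinguished — the join is lossy.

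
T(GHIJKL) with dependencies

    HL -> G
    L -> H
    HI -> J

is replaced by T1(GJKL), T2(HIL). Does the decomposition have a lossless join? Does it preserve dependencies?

lossy and not dependency-preserving

Lossless test: (L)⁺ = {GHL}, which is a superkey of neither fragment — lossy.
Dependency preservation: the restricted closure of {HI} across the fragments never reaches {J}, so HI → J cannot be enforced without a join — not preserved.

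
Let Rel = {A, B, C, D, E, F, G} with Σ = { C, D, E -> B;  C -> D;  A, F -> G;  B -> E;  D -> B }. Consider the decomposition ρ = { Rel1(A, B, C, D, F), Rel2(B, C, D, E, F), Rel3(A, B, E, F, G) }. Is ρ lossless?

Chase test. Columns are A, B, C, D, E, F, G; row i has aⱼ where attribute j ∈ Reli, else bᵢⱼ.
Initial tableau (one row per fragment):
  row 1: a1 a2 a3 a4 b15 a6 b17
  row 2: b21 a2 a3 a4 a5 a6 b27
  row 3: a1 a2 b33 b34 a5 a6 a7
Rows 1 and 3 agree on A, F; apply A, F→G and equate their G entries.
Rows 1 and 2 agree on B; apply B→E and equate their E entries.
Row 1 is now all distinguished symbols — the join is lossless.

Yes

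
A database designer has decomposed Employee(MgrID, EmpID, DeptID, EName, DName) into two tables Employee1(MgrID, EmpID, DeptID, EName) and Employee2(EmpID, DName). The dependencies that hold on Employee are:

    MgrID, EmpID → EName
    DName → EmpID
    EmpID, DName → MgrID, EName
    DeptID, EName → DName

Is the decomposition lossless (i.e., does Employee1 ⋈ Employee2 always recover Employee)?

No

Common attributes: Employee1 ∩ Employee2 = {EmpID}.
No dependency enlarges {EmpID}, so (EmpID)⁺ = {EmpID}.
The closure contains neither all of Employee1 = {MgrID, EmpID, DeptID, EName} nor all of Employee2 = {EmpID, DName}, so the common attributes are not a superkey of either fragment. The join is lossy.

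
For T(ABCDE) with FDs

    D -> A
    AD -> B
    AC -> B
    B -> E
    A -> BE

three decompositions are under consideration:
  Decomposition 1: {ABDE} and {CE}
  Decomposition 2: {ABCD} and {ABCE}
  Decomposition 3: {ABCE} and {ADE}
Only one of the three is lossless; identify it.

Decomposition 2

Decomposition 1: common = {E}, closure = {E} → lossy.
Decomposition 2: common = {ABC}, closure = {ABCE} → lossless.
Decomposition 3: common = {AE}, closure = {ABE} → lossy.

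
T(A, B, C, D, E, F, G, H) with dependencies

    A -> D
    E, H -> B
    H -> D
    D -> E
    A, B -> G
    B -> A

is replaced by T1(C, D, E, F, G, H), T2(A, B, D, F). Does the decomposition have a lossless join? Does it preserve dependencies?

lossy and not dependency-preserving

Lossless test: (D, F)⁺ = {D, E, F}, which is a superkey of neither fragment — lossy.
Dependency preservation: the restricted closure of {E, H} across the fragments never reaches {B}, so E, H → B cannot be enforced without a join — not preserved.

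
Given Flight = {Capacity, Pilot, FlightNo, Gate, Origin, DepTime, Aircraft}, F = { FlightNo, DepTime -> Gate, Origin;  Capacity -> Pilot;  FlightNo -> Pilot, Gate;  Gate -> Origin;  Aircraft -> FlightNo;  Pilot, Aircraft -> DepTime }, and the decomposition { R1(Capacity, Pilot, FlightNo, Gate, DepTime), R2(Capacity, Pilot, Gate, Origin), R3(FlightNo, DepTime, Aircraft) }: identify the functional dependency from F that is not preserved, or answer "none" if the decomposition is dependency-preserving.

none

FlightNo, DepTime → Gate, Origin: restricted closure across fragments reaches Gate, Origin.
Capacity → Pilot lies within R1.
FlightNo → Pilot, Gate lies within R1.
Gate → Origin lies within R2.
Aircraft → FlightNo lies within R3.
Pilot, Aircraft → DepTime: restricted closure across fragments reaches DepTime.
Every dependency is enforceable on the fragments, so the decomposition is dependency-preserving.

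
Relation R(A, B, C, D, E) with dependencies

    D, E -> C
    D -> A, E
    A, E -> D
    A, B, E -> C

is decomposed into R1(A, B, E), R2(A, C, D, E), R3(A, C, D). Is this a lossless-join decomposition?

Chase test. Columns are A, B, C, D, E; row i has aⱼ where attribute j ∈ Ri, else bᵢⱼ.
Initial tableau (one row per fragment):
  row 1: a1 a2 b13 b14 a5
  row 2: a1 b22 a3 a4 a5
  row 3: a1 b32 a3 a4 b35
Rows 2 and 3 agree on D; apply D→A, E and equate their A, E entries.
Rows 1 and 2 agree on A, E; apply A, E→D and equate their D entries.
Rows 1 and 2 agree on D, E; apply D, E→C and equate their C entries.
Row 1 is now all distinguished symbols — the join is lossless.

Yes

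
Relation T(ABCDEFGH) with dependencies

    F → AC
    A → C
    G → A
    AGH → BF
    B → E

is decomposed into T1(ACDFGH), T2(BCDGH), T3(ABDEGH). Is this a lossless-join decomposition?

Yes

Chase test. Columns are ABCDEFGH; row i has aⱼ where attribute j ∈ Ti, else bᵢⱼ.
Initial tableau (one row per fragment):
  row 1: a1 b12 a3 a4 b15 a6 a7 a8
  row 2: b21 a2 a3 a4 b25 b26 a7 a8
  row 3: a1 a2 b33 a4 a5 b36 a7 a8
Rows 1 and 3 agree on A; apply A→C and equate their C entries.
Rows 1 and 2 agree on G; apply G→A and equate their A entries.
Rows 1 and 2 agree on AGH; apply AGH→BF and equate their BF entries.
Rows 1 and 3 agree on AGH; apply AGH→BF and equate their BF entries.
Rows 1 and 2 agree on B; apply B→E and equate their E entries.
Rows 1 and 3 agree on B; apply B→E and equate their E entries.
Row 1 is now all distinguished symbols — the join is lossless.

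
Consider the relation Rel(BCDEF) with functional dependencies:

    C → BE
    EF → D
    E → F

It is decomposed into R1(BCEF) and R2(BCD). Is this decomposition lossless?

Common attributes: R1 ∩ R2 = {BC}.
Closure of {BC}: C → BE applies, adding E; E → F applies, adding F; EF → D applies, adding D. So (BC)⁺ = {BCDEF}.
This closure contains every attribute of R1, so R1 ∩ R2 → R1. The join is lossless.

Yes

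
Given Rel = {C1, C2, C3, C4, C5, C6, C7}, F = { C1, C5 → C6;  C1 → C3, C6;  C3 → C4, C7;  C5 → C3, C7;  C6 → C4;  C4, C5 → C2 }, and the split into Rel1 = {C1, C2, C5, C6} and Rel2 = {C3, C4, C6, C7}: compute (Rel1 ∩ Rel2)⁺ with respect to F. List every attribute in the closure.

Rel1 ∩ Rel2 = {C6}.
C6 → C4 applies, adding C4
Closure: {C4, C6}.

C4, C6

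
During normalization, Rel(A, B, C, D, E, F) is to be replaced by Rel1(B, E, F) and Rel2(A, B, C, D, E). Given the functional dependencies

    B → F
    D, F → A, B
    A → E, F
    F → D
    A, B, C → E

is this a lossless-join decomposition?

Yes

Common attributes: Rel1 ∩ Rel2 = {B, E}.
Closure of {B, E}: B → F applies, adding F; F → D applies, adding D; D, F → A, B applies, adding A. So (B, E)⁺ = {A, B, D, E, F}.
This closure contains every attribute of Rel1, so Rel1 ∩ Rel2 → Rel1. The join is lossless.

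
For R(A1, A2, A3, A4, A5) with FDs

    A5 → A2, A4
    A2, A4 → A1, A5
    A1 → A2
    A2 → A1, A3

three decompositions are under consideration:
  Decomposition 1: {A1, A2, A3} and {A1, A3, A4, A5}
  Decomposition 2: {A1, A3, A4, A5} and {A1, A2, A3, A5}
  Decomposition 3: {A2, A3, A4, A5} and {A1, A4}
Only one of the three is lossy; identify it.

Decomposition 3

Decomposition 1: common = {A1, A3}, closure = {A1, A2, A3} → lossless.
Decomposition 2: common = {A1, A3, A5}, closure = {A1, A2, A3, A4, A5} → lossless.
Decomposition 3: common = {A4}, closure = {A4} → lossy.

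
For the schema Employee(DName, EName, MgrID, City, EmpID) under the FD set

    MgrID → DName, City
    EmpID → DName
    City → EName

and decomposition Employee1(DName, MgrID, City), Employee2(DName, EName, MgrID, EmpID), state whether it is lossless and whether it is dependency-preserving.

lossless but not dependency-preserving

Lossless test: (DName, MgrID)⁺ = {DName, EName, MgrID, City}, which contains all of one fragment — lossless.
Dependency preservation: the restricted closure of {City} across the fragments never reaches {EName}, so City → EName cannot be enforced without a join — not preserved.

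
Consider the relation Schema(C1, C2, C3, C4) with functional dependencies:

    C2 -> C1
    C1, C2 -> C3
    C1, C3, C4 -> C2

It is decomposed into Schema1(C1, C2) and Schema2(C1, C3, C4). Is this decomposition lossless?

No

Common attributes: Schema1 ∩ Schema2 = {C1}.
No dependency enlarges {C1}, so (C1)⁺ = {C1}.
The closure contains neither all of Schema1 = {C1, C2} nor all of Schema2 = {C1, C3, C4}, so the common attributes are not a superkey of either fragment. The join is lossy.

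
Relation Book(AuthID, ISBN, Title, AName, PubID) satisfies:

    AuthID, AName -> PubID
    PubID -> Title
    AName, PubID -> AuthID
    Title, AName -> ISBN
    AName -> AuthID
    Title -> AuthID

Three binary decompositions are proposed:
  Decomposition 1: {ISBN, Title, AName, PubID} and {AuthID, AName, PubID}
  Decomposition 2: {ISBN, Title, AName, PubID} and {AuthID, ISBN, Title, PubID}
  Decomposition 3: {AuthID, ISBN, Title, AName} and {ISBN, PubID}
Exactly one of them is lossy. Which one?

Decomposition 3

Decomposition 1: common = {AName, PubID}, closure = {AuthID, ISBN, Title, AName, PubID} → lossless.
Decomposition 2: common = {ISBN, Title, PubID}, closure = {AuthID, ISBN, Title, PubID} → lossless.
Decomposition 3: common = {ISBN}, closure = {ISBN} → lossy.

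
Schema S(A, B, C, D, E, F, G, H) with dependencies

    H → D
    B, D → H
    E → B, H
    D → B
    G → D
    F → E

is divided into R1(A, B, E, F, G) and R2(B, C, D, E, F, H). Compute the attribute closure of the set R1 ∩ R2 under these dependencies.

B, D, E, F, H

R1 ∩ R2 = {B, E, F}.
E → B, H applies, adding H
H → D applies, adding D
Closure: {B, D, E, F, H}.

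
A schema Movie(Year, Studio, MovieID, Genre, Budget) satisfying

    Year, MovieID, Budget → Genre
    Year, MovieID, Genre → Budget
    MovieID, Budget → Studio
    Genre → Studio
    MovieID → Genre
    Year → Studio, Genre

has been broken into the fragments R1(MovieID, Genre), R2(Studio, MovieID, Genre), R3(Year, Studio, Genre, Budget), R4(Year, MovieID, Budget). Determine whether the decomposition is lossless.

Yes

Chase test. Columns are Year, Studio, MovieID, Genre, Budget; row i has aⱼ where attribute j ∈ Ri, else bᵢⱼ.
Initial tableau (one row per fragment):
  row 1: b11 b12 a3 a4 b15
  row 2: b21 a2 a3 a4 b25
  row 3: a1 a2 b33 a4 a5
  row 4: a1 b42 a3 b44 a5
Rows 1 and 2 agree on Genre; apply Genre→Studio and equate their Studio entries.
Rows 1 and 4 agree on MovieID; apply MovieID→Genre and equate their Genre entries.
Rows 3 and 4 agree on Year; apply Year→Studio, Genre and equate their Studio, Genre entries.
Row 4 is now all distinguished symbols — the join is lossless.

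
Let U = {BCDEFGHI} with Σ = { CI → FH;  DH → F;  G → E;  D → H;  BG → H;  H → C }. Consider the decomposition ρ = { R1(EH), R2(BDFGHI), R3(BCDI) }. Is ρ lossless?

No

Chase test. Columns are BCDEFGHI; row i has aⱼ where attribute j ∈ Ri, else bᵢⱼ.
Initial tableau (one row per fragment):
  row 1: b11 b12 b13 a4 b15 b16 a7 b18
  row 2: a1 b22 a3 b24 a5 a6 a7 a8
  row 3: a1 a2 a3 b34 b35 b36 b37 a8
Rows 2 and 3 agree on D; apply D→H and equate their H entries.
Rows 1 and 2 agree on H; apply H→C and equate their C entries.
Rows 1 and 3 agree on H; apply H→C and equate their C entries.
Rows 2 and 3 agree on CI; apply CI→FH and equate their FH entries.
No row becomes fully distinguished — the join is lossy.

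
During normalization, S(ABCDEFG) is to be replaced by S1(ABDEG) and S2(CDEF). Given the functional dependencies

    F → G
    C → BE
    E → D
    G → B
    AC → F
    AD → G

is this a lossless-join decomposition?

No

Common attributes: S1 ∩ S2 = {DE}.
No dependency enlarges {DE}, so (DE)⁺ = {DE}.
The closure contains neither all of S1 = {ABDEG} nor all of S2 = {CDEF}, so the common attributes are not a superkey of either fragment. The join is lossy.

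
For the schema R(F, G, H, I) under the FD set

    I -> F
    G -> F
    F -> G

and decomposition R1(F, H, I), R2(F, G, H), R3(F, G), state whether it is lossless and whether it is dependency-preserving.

Lossless test (chase): Rows 1 and 2 agree on F; apply F→G and equate their G entries. Row 1 is now all distinguished symbols — the join is lossless.
Dependency preservation: every FD's attributes lie within a single fragment, so each can be enforced locally — preserved.

lossless and dependency-preserving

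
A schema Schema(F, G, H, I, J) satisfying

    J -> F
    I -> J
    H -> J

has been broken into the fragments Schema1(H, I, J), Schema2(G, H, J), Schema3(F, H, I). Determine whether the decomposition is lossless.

No

Chase test. Columns are F, G, H, I, J; row i has aⱼ where attribute j ∈ Schemai, else bᵢⱼ.
Initial tableau (one row per fragment):
  row 1: b11 b12 a3 a4 a5
  row 2: b21 a2 a3 b24 a5
  row 3: a1 b32 a3 a4 b35
Rows 1 and 2 agree on J; apply J→F and equate their F entries.
Rows 1 and 3 agree on I; apply I→J and equate their J entries.
Rows 1 and 3 agree on J; apply J→F and equate their F entries.
No row becomes fully distinguished — the join is lossy.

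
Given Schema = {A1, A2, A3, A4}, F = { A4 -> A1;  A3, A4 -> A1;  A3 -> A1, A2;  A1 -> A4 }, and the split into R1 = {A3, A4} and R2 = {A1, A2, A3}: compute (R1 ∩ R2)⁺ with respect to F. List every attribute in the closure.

R1 ∩ R2 = {A3}.
A3 → A1, A2 applies, adding A1, A2
A1 → A4 applies, adding A4
Closure: {A1, A2, A3, A4}.

A1, A2, A3, A4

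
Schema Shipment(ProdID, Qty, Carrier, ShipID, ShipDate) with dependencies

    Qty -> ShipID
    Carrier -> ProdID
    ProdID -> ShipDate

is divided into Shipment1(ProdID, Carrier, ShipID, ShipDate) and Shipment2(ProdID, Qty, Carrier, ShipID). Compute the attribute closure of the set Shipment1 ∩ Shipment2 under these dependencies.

ProdID, Carrier, ShipID, ShipDate

Shipment1 ∩ Shipment2 = {ProdID, Carrier, ShipID}.
ProdID → ShipDate applies, adding ShipDate
Closure: {ProdID, Carrier, ShipID, ShipDate}.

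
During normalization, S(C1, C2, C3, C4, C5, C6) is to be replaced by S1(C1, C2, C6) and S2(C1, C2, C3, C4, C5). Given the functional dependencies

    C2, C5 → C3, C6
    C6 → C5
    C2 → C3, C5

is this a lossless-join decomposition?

Common attributes: S1 ∩ S2 = {C1, C2}.
Closure of {C1, C2}: C2 → C3, C5 applies, adding C3, C5; C2, C5 → C3, C6 applies, adding C6. So (C1, C2)⁺ = {C1, C2, C3, C5, C6}.
This closure contains every attribute of S1, so S1 ∩ S2 → S1. The join is lossless.

Yes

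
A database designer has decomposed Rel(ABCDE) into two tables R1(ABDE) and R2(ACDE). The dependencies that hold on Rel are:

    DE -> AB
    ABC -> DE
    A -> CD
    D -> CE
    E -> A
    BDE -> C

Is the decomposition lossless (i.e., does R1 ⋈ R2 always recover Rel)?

Common attributes: R1 ∩ R2 = {ADE}.
Closure of {ADE}: DE → AB applies, adding B; A → CD applies, adding C. So (ADE)⁺ = {ABCDE}.
This closure contains every attribute of R1, so R1 ∩ R2 → R1. The join is lossless.

Yes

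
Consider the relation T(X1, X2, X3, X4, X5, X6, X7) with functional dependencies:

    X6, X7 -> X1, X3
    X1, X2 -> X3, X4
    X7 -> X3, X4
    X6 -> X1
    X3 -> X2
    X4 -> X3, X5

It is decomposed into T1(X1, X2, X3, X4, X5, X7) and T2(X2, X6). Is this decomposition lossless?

No

Common attributes: T1 ∩ T2 = {X2}.
No dependency enlarges {X2}, so (X2)⁺ = {X2}.
The closure contains neither all of T1 = {X1, X2, X3, X4, X5, X7} nor all of T2 = {X2, X6}, so the common attributes are not a superkey of either fragment. The join is lossy.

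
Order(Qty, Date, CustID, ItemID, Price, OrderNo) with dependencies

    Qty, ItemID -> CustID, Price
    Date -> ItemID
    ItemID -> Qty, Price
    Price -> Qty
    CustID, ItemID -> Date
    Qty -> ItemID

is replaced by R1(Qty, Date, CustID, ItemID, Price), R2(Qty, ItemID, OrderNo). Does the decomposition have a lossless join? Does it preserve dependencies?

lossless and dependency-preserving

Lossless test: (Qty, ItemID)⁺ = {Qty, Date, CustID, ItemID, Price}, which contains all of one fragment — lossless.
Dependency preservation: every FD's attributes lie within a single fragment, so each can be enforced locally — preserved.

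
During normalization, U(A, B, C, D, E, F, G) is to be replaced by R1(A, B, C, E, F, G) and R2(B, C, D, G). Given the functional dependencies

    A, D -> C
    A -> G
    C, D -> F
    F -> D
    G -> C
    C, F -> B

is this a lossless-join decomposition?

Common attributes: R1 ∩ R2 = {B, C, G}.
No dependency enlarges {B, C, G}, so (B, C, G)⁺ = {B, C, G}.
The closure contains neither all of R1 = {A, B, C, E, F, G} nor all of R2 = {B, C, D, G}, so the common attributes are not a superkey of either fragment. The join is lossy.

No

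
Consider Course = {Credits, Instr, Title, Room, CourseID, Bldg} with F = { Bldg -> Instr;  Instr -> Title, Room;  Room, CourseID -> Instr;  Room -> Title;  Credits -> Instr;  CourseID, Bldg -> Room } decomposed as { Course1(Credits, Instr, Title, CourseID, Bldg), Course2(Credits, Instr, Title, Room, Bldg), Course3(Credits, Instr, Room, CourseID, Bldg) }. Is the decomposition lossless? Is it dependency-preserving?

lossless and dependency-preserving

Lossless test (chase): Rows 1 and 2 agree on Instr; apply Instr→Title, Room and equate their Title, Room entries. Rows 1 and 3 agree on Instr; apply Instr→Title, Room and equate their Title, Room entries. Row 1 is now all distinguished symbols — the join is lossless.
Dependency preservation: every FD's attributes lie within a single fragment, so each can be enforced locally — preserved.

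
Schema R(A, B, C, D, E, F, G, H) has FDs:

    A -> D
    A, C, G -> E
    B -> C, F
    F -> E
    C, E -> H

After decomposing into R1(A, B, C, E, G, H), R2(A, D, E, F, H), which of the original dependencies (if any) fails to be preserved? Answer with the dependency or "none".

Check B → C, F: no single fragment contains all of {B, C, F}, and the restricted closure of {B} across the fragments never reaches {C, F}.
A → D is preserved.
A, C, G → E is preserved.
F → E is preserved.
C, E → H is preserved.

B -> C, F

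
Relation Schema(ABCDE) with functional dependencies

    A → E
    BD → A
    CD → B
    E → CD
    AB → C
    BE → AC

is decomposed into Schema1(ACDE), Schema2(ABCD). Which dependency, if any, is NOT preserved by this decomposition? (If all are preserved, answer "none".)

none

A → E lies within Schema1.
BD → A lies within Schema2.
CD → B lies within Schema2.
E → CD lies within Schema1.
AB → C lies within Schema2.
BE → AC: restricted closure across fragments reaches AC.
Every dependency is enforceable on the fragments, so the decomposition is dependency-preserving.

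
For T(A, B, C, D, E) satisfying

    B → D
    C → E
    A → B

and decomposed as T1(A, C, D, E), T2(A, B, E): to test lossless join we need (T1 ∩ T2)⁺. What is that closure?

A, B, D, E

T1 ∩ T2 = {A, E}.
A → B applies, adding B
B → D applies, adding D
Closure: {A, B, D, E}.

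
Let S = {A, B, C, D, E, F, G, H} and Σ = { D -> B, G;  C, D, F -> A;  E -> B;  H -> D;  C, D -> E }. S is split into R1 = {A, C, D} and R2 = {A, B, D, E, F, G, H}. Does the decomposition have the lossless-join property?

Common attributes: R1 ∩ R2 = {A, D}.
Closure of {A, D}: D → B, G applies, adding B, G. So (A, D)⁺ = {A, B, D, G}.
The closure contains neither all of R1 = {A, C, D} nor all of R2 = {A, B, D, E, F, G, H}, so the common attributes are not a superkey of either fragment. The join is lossy.

No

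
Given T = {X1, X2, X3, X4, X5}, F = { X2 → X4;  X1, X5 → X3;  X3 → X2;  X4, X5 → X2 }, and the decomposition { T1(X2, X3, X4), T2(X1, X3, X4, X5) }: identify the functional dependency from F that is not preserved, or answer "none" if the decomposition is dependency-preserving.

Check X4, X5 → X2: no single fragment contains all of {X2, X4, X5}, and the restricted closure of {X4, X5} across the fragments never reaches {X2}.
X2 → X4 is preserved.
X1, X5 → X3 is preserved.
X3 → X2 is preserved.

X4, X5 → X2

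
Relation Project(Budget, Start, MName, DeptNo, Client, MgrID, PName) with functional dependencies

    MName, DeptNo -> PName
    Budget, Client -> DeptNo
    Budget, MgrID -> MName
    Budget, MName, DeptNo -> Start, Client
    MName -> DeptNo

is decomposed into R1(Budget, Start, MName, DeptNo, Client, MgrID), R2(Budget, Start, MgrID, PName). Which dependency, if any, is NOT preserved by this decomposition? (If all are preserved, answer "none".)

Check MName, DeptNo → PName: no single fragment contains all of {MName, DeptNo, PName}, and the restricted closure of {MName, DeptNo} across the fragments never reaches {PName}.
Budget, Client → DeptNo is preserved.
Budget, MgrID → MName is preserved.
Budget, MName, DeptNo → Start, Client is preserved.
MName → DeptNo is preserved.

MName, DeptNo -> PName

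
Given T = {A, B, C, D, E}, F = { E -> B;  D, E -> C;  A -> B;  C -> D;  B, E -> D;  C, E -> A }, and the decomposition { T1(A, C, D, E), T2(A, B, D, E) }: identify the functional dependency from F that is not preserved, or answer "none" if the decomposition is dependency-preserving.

E → B lies within T2.
D, E → C lies within T1.
A → B lies within T2.
C → D lies within T1.
B, E → D lies within T2.
C, E → A lies within T1.
Every dependency is enforceable on the fragments, so the decomposition is dependency-preserving.

none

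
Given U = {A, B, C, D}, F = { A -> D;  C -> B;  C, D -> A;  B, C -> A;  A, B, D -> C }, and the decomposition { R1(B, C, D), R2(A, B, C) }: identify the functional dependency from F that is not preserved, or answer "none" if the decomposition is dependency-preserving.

Check A → D: no single fragment contains all of {A, D}, and the restricted closure of {A} across the fragments never reaches {D}.
C → B is preserved.
C, D → A is preserved.
B, C → A is preserved.
A, B, D → C is preserved.

A -> D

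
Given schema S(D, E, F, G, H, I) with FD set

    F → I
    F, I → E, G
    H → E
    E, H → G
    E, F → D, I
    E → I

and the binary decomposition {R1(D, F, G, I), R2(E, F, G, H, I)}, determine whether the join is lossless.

Common attributes: R1 ∩ R2 = {F, G, I}.
Closure of {F, G, I}: F, I → E, G applies, adding E; E, F → D, I applies, adding D. So (F, G, I)⁺ = {D, E, F, G, I}.
This closure contains every attribute of R1, so R1 ∩ R2 → R1. The join is lossless.

Yes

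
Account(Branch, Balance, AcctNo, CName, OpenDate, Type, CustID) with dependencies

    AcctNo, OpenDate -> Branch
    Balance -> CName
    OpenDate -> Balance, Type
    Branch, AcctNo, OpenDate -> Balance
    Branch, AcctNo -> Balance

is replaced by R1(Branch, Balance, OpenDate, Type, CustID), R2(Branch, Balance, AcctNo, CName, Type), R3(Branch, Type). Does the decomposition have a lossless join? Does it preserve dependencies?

lossy and not dependency-preserving

Lossless test (chase): Rows 1 and 2 agree on Balance; apply Balance→CName and equate their CName entries. No row becomes fully distinguished — the join is lossy.
Dependency preservation: the restricted closure of {AcctNo, OpenDate} across the fragments never reaches {Branch}, so AcctNo, OpenDate → Branch cannot be enforced without a join — not preserved.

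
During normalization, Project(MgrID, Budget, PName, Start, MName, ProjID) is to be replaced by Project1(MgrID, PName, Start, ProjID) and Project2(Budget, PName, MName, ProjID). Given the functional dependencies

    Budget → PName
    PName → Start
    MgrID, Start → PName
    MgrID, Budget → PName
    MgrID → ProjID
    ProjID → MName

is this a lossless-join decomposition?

No

Common attributes: Project1 ∩ Project2 = {PName, ProjID}.
Closure of {PName, ProjID}: PName → Start applies, adding Start; ProjID → MName applies, adding MName. So (PName, ProjID)⁺ = {PName, Start, MName, ProjID}.
The closure contains neither all of Project1 = {MgrID, PName, Start, ProjID} nor all of Project2 = {Budget, PName, MName, ProjID}, so the common attributes are not a superkey of either fragment. The join is lossy.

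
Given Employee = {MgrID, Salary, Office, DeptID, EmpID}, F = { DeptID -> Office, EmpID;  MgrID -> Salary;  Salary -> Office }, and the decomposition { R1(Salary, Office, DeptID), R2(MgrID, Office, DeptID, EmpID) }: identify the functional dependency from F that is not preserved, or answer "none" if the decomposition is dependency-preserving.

Check MgrID → Salary: no single fragment contains all of {MgrID, Salary}, and the restricted closure of {MgrID} across the fragments never reaches {Salary}.
DeptID → Office, EmpID is preserved.
Salary → Office is preserved.

MgrID -> Salary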